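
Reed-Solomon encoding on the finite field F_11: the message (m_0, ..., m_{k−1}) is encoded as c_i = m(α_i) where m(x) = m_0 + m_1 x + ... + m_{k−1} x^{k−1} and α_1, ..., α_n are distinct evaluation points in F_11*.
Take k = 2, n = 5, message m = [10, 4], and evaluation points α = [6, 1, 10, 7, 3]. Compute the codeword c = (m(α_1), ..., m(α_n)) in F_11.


c = [1, 3, 6, 5, 0]

Message polynomial: m(x) = 10 + 4·x (mod 11).
For each evaluation point α_i, compute m(α_i) mod 11:
  α_1 = 6: Horner steps 4 → 1, so m(6) = 1.
  α_2 = 1: Horner steps 4 → 3, so m(1) = 3.
  α_3 = 10: Horner steps 4 → 6, so m(10) = 6.
  α_4 = 7: Horner steps 4 → 5, so m(7) = 5.
  α_5 = 3: Horner steps 4 → 0, so m(3) = 0.
Codeword c = [1, 3, 6, 5, 0] ∈ F_11^5.


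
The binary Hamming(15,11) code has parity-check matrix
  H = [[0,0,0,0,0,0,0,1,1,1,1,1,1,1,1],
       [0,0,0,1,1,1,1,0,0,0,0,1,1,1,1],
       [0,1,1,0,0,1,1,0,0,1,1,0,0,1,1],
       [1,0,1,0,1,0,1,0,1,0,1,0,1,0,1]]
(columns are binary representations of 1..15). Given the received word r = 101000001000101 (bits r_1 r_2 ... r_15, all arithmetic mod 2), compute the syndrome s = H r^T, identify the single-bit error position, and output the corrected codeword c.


s = (1, 0, 0, 1)^T, error position = 9, corrected codeword c = 101000000000101

Compute s = H r^T mod 2 one row at a time:
  s_1 = 0 + 1 + 0 + 0 + 0 + 1 + 0 + 1 = 3 ≡ 1 (mod 2).
  s_2 = 0 + 0 + 0 + 0 + 0 + 1 + 0 + 1 = 2 ≡ 0 (mod 2).
  s_3 = 0 + 1 + 0 + 0 + 0 + 0 + 0 + 1 = 2 ≡ 0 (mod 2).
  s_4 = 1 + 1 + 0 + 0 + 1 + 0 + 1 + 1 = 5 ≡ 1 (mod 2).
s = (1, 0, 0, 1)^T — this equals column 9 of H (binary 1001), so error is at position 9.
Correct: flip bit 9 of r = 101000001000101 to get c = 101000000000101.


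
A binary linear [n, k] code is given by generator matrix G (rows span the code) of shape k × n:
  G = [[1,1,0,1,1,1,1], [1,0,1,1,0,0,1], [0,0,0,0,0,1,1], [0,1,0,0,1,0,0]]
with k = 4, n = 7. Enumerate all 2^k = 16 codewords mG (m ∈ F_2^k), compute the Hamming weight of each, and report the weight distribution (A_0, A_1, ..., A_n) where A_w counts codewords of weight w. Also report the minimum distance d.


Weight distribution: A_0 = 1, A_2 = 5, A_4 = 7, A_6 = 3. Minimum distance d = 2.

Enumerate all 2^4 = 16 messages m ∈ F_2^4.
For each, compute codeword c = mG in F_2^7, then tally its weight.
  m = 0000 → c = 0000000, weight = 0.
  m = 1000 → c = 1101111, weight = 6.
  m = 0100 → c = 1011001, weight = 4.
  m = 1100 → c = 0110110, weight = 4.
  m = 0010 → c = 0000011, weight = 2.
  m = 1010 → c = 1101100, weight = 4.
  m = 0110 → c = 1011010, weight = 4.
  m = 1110 → c = 0110101, weight = 4.
  m = 0001 → c = 0100100, weight = 2.
  m = 1001 → c = 1001011, weight = 4.
  m = 0101 → c = 1111101, weight = 6.
  m = 1101 → c = 0010010, weight = 2.
  m = 0011 → c = 0100111, weight = 4.
  m = 1011 → c = 1001000, weight = 2.
  m = 0111 → c = 1111110, weight = 6.
  m = 1111 → c = 0010001, weight = 2.
Tally weights:
  weight 0: 1 codewords.
  weight 2: 5 codewords.
  weight 4: 7 codewords.
  weight 6: 3 codewords.
Minimum distance d = smallest w > 0 with A_w > 0 = 2.
Sanity: Σ A_w = 16 = 2^4 = 16 ✓.


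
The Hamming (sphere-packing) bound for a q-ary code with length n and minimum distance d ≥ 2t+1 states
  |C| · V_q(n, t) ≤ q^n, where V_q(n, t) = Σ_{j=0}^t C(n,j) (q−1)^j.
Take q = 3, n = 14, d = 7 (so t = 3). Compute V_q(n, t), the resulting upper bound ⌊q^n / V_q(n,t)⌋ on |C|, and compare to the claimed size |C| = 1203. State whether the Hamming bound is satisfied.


V_q(n, t) = 3305, q^n = 4782969, Hamming bound = 1447, |C| = 1203 ≤ bound (satisfied).

Step 1: Compute V_q(n, t) = Σ_{j=0}^3 C(n, j) (q−1)^j.
  j = 0: C(14,0)·(2)^0 = 1·1 = 1.
  j = 1: C(14,1)·(2)^1 = 14·2 = 28.
  j = 2: C(14,2)·(2)^2 = 91·4 = 364.
  j = 3: C(14,3)·(2)^3 = 364·8 = 2912.
  V_q(n, t) = 1 + 28 + 364 + 2912 = 3305.
Step 2: q^n = 3^14 = 4782969.
Step 3: Hamming bound ⌊q^n / V_q(n,t)⌋ = ⌊4782969/3305⌋ = 1447.
Step 4: Compare |C| = 1203 to 1447: satisfied.
The claimed |C| lies below the Hamming bound.


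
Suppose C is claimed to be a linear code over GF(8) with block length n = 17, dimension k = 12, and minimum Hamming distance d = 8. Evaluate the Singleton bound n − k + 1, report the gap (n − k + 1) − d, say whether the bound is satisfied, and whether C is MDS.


Singleton RHS = n − k + 1 = 6, slack = -2, bound violated (no such code; not MDS).

Singleton bound: d ≤ n − k + 1.
Here n = 17, k = 12, so n − k + 1 = 6.
Given d = 8, check d ≤ 6: NO.
Slack = (n − k + 1) − d = -2.
The slack is negative: d = 8 exceeds n − k + 1 = 6 by 2, so the Singleton bound is violated and no linear [17, 12, 8]_8 code can exist. In particular it is not MDS (MDS requires d = n − k + 1 exactly).
Description: the claimed parameters are [17, 12, 8]_8; such a code would be impossible (violates the Singleton bound).


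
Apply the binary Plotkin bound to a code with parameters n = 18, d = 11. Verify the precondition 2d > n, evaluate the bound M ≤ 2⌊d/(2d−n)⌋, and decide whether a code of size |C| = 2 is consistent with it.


Plotkin bound M ≤ 4; given |C| = 2 ≤ bound (satisfied).

Check applicability: 2d = 22, n = 18.
2d − n = 4 > 0, so Plotkin applies.
Compute d/(2d−n) = 11/4 ≈ 2.7500.
⌊d/(2d−n)⌋ = 2.
Plotkin bound: M ≤ 2·2 = 4.
Given |C| = 2, check: satisfied.
This |C| is below the Plotkin bound.


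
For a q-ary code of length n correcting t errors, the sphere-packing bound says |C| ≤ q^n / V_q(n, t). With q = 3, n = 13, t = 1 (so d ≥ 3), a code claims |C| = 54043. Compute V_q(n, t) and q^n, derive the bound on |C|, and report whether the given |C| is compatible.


V_q(n, t) = 27, q^n = 1594323, Hamming bound = 59049, |C| = 54043 ≤ bound (satisfied).

Step 1: Compute V_q(n, t) = Σ_{j=0}^1 C(n, j) (q−1)^j.
  j = 0: C(13,0)·(2)^0 = 1·1 = 1.
  j = 1: C(13,1)·(2)^1 = 13·2 = 26.
  V_q(n, t) = 1 + 26 = 27.
Step 2: q^n = 3^13 = 1594323.
Step 3: Hamming bound ⌊q^n / V_q(n,t)⌋ = ⌊1594323/27⌋ = 59049.
Step 4: Compare |C| = 54043 to 59049: satisfied.
The claimed |C| lies below the Hamming bound.


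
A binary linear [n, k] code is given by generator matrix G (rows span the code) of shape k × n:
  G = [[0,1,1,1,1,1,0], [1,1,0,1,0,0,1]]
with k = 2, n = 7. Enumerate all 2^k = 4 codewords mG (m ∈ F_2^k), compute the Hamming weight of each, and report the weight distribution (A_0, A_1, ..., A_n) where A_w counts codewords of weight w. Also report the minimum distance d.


Weight distribution: A_0 = 1, A_4 = 1, A_5 = 2. Minimum distance d = 4.

Enumerate all 2^2 = 4 messages m ∈ F_2^2.
For each, compute codeword c = mG in F_2^7, then tally its weight.
  m = 00 → c = 0000000, weight = 0.
  m = 10 → c = 0111110, weight = 5.
  m = 01 → c = 1101001, weight = 4.
  m = 11 → c = 1010111, weight = 5.
Tally weights:
  weight 0: 1 codewords.
  weight 4: 1 codewords.
  weight 5: 2 codewords.
Minimum distance d = smallest w > 0 with A_w > 0 = 4.
Sanity: Σ A_w = 4 = 2^2 = 4 ✓.


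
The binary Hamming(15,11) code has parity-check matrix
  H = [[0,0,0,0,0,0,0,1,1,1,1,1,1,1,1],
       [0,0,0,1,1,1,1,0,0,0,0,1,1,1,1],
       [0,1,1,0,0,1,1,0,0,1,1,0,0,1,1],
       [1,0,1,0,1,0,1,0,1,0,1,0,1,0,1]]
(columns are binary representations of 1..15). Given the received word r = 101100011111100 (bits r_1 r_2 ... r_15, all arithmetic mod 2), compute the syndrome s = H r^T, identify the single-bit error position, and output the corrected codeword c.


s = (0, 1, 1, 1)^T, error position = 7, corrected codeword c = 101100111111100

Compute s = H r^T mod 2 one row at a time:
  s_1 = 1 + 1 + 1 + 1 + 1 + 1 + 0 + 0 = 6 ≡ 0 (mod 2).
  s_2 = 1 + 0 + 0 + 0 + 1 + 1 + 0 + 0 = 3 ≡ 1 (mod 2).
  s_3 = 0 + 1 + 0 + 0 + 1 + 1 + 0 + 0 = 3 ≡ 1 (mod 2).
  s_4 = 1 + 1 + 0 + 0 + 1 + 1 + 1 + 0 = 5 ≡ 1 (mod 2).
s = (0, 1, 1, 1)^T — this equals column 7 of H (binary 0111), so error is at position 7.
Correct: flip bit 7 of r = 101100011111100 to get c = 101100111111100.


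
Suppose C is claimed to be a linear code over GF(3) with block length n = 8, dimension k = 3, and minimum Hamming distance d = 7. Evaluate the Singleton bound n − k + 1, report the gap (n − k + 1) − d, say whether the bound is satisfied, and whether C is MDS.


Singleton RHS = n − k + 1 = 6, slack = -1, bound violated (no such code; not MDS).

Singleton bound: d ≤ n − k + 1.
Here n = 8, k = 3, so n − k + 1 = 6.
Given d = 7, check d ≤ 6: NO.
Slack = (n − k + 1) − d = -1.
The slack is negative: d = 7 exceeds n − k + 1 = 6 by 1, so the Singleton bound is violated and no linear [8, 3, 7]_3 code can exist. In particular it is not MDS (MDS requires d = n − k + 1 exactly).
Description: the claimed parameters are [8, 3, 7]_3; such a code would be impossible (violates the Singleton bound).


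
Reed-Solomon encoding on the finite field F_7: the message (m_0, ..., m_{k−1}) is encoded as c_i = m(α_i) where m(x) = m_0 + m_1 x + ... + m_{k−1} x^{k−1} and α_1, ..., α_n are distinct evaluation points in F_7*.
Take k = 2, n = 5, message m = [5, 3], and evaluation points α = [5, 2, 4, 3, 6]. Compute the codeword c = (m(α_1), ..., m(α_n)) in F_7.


c = [6, 4, 3, 0, 2]

Message polynomial: m(x) = 5 + 3·x (mod 7).
For each evaluation point α_i, compute m(α_i) mod 7:
  α_1 = 5: Horner steps 3 → 6, so m(5) = 6.
  α_2 = 2: Horner steps 3 → 4, so m(2) = 4.
  α_3 = 4: Horner steps 3 → 3, so m(4) = 3.
  α_4 = 3: Horner steps 3 → 0, so m(3) = 0.
  α_5 = 6: Horner steps 3 → 2, so m(6) = 2.
Codeword c = [6, 4, 3, 0, 2] ∈ F_7^5.


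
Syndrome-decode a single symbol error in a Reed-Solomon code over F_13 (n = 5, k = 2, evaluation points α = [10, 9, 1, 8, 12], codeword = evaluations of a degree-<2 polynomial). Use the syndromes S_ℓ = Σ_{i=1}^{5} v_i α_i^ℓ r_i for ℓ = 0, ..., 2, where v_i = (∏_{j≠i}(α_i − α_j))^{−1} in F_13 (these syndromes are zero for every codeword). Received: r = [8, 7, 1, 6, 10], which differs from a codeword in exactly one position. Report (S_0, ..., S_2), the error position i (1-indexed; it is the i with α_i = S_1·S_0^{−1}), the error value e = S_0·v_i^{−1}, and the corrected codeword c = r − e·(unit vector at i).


S = (9, 9, 9), error at position 3, error magnitude e = 2, c = [8, 7, 12, 6, 10].

Step 1: column multipliers v_i = (∏_{j≠i}(α_i − α_j))^{−1} mod 13.
  i = 1 (α = 10): (10−9)(10−1)(10−8)(10−12) = 1·9·2·(−2) = −36 ≡ 3, so v_1 = 3^{−1} = 9 (mod 13).
  i = 2 (α = 9): (9−10)(9−1)(9−8)(9−12) = (−1)·8·1·(−3) = 24 ≡ 11, so v_2 = 11^{−1} = 6 (mod 13).
  i = 3 (α = 1): (1−10)(1−9)(1−8)(1−12) = (−9)·(−8)·(−7)·(−11) = 5544 ≡ 6, so v_3 = 6^{−1} = 11 (mod 13).
  i = 4 (α = 8): (8−10)(8−9)(8−1)(8−12) = (−2)·(−1)·7·(−4) = −56 ≡ 9, so v_4 = 9^{−1} = 3 (mod 13).
  i = 5 (α = 12): (12−10)(12−9)(12−1)(12−8) = 2·3·11·4 = 264 ≡ 4, so v_5 = 4^{−1} = 10 (mod 13).
  v = [9, 6, 11, 3, 10].
Step 2: syndromes of r = [8, 7, 1, 6, 10] (all sums mod 13).
  S_0 = Σ v_i r_i = 9·8 + 6·7 + 11·1 + 3·6 + 10·10 = 243 ≡ 9.
  S_1 = Σ v_i α_i r_i = 9·10·8 + 6·9·7 + 11·1·1 + 3·8·6 + 10·12·10 = 2453 ≡ 9.
  α_i^2 mod 13 = [9, 3, 1, 12, 1].
  S_2 = Σ v_i α_i^2 r_i = 9·9·8 + 6·3·7 + 11·1·1 + 3·12·6 + 10·1·10 = 1101 ≡ 9.
  S = (9, 9, 9) ≠ 0, so r is not a codeword (an error is present).
Step 3: locate the error. For a single error e at position i, S_ℓ = v_i·e·α_i^ℓ, so α_err = S_1/S_0.
  S_0^{−1} = 9^{−1} = 3 (mod 13), so α_err = 9·3 = 27 ≡ 1 = α_3. Error position i = 3.
  Consistency check: S_2/S_1 = 9·3 = 27 ≡ 1 = α_err ✓ (single-error assumption holds).
Step 4: error magnitude e = S_0/v_3 = S_0·∏_{j≠3}(α_3 − α_j) = 9·6 = 54 ≡ 2 (mod 13).
Step 5: correct position 3: c_3 = r_3 − e = 1 − 2 ≡ 12 (mod 13). Hence c = [8, 7, 12, 6, 10].
  Check: interpolating c through the α_i gives m(x) = 11 + 1·x (degree < 2) with m(α_i) = c_i for every i, so c is indeed a codeword.


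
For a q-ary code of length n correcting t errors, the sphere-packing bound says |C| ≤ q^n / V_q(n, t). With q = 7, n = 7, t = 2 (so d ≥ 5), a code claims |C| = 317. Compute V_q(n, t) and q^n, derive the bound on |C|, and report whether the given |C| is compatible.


V_q(n, t) = 799, q^n = 823543, Hamming bound = 1030, |C| = 317 ≤ bound (satisfied).

Step 1: Compute V_q(n, t) = Σ_{j=0}^2 C(n, j) (q−1)^j.
  j = 0: C(7,0)·(6)^0 = 1·1 = 1.
  j = 1: C(7,1)·(6)^1 = 7·6 = 42.
  j = 2: C(7,2)·(6)^2 = 21·36 = 756.
  V_q(n, t) = 1 + 42 + 756 = 799.
Step 2: q^n = 7^7 = 823543.
Step 3: Hamming bound ⌊q^n / V_q(n,t)⌋ = ⌊823543/799⌋ = 1030.
Step 4: Compare |C| = 317 to 1030: satisfied.
The claimed |C| lies below the Hamming bound.


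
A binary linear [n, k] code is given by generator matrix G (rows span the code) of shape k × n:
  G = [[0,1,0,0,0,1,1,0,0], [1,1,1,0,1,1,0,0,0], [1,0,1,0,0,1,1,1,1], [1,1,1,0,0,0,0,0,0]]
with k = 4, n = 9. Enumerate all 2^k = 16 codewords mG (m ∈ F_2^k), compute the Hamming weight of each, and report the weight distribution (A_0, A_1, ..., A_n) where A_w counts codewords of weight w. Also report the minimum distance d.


Weight distribution: A_0 = 1, A_2 = 2, A_3 = 3, A_4 = 3, A_5 = 4, A_6 = 2, A_7 = 1. Minimum distance d = 2.

Enumerate all 2^4 = 16 messages m ∈ F_2^4.
For each, compute codeword c = mG in F_2^9, then tally its weight.
  m = 0000 → c = 000000000, weight = 0.
  m = 1000 → c = 010001100, weight = 3.
  m = 0100 → c = 111011000, weight = 5.
  m = 1100 → c = 101010100, weight = 4.
  m = 0010 → c = 101001111, weight = 6.
  m = 1010 → c = 111000011, weight = 5.
  m = 0110 → c = 010010111, weight = 5.
  m = 1110 → c = 000011011, weight = 4.
  m = 0001 → c = 111000000, weight = 3.
  m = 1001 → c = 101001100, weight = 4.
  m = 0101 → c = 000011000, weight = 2.
  m = 1101 → c = 010010100, weight = 3.
  m = 0011 → c = 010001111, weight = 5.
  m = 1011 → c = 000000011, weight = 2.
  m = 0111 → c = 101010111, weight = 6.
  m = 1111 → c = 111011011, weight = 7.
Tally weights:
  weight 0: 1 codewords.
  weight 2: 2 codewords.
  weight 3: 3 codewords.
  weight 4: 3 codewords.
  weight 5: 4 codewords.
  weight 6: 2 codewords.
  weight 7: 1 codewords.
Minimum distance d = smallest w > 0 with A_w > 0 = 2.
Sanity: Σ A_w = 16 = 2^4 = 16 ✓.


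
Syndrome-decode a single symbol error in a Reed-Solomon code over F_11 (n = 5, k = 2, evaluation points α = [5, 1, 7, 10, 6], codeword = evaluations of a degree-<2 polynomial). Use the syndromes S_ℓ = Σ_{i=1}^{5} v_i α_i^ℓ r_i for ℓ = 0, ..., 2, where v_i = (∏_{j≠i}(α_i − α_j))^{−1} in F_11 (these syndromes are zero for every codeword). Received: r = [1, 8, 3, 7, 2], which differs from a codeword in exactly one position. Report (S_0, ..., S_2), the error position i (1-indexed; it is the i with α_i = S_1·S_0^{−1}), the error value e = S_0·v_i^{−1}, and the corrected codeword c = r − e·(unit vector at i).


S = (1, 10, 1), error at position 4, error magnitude e = 1, c = [1, 8, 3, 6, 2].

Step 1: column multipliers v_i = (∏_{j≠i}(α_i − α_j))^{−1} mod 11.
  i = 1 (α = 5): (5−1)(5−7)(5−10)(5−6) = 4·(−2)·(−5)·(−1) = −40 ≡ 4, so v_1 = 4^{−1} = 3 (mod 11).
  i = 2 (α = 1): (1−5)(1−7)(1−10)(1−6) = (−4)·(−6)·(−9)·(−5) = 1080 ≡ 2, so v_2 = 2^{−1} = 6 (mod 11).
  i = 3 (α = 7): (7−5)(7−1)(7−10)(7−6) = 2·6·(−3)·1 = −36 ≡ 8, so v_3 = 8^{−1} = 7 (mod 11).
  i = 4 (α = 10): (10−5)(10−1)(10−7)(10−6) = 5·9·3·4 = 540 ≡ 1, so v_4 = 1^{−1} = 1 (mod 11).
  i = 5 (α = 6): (6−5)(6−1)(6−7)(6−10) = 1·5·(−1)·(−4) = 20 ≡ 9, so v_5 = 9^{−1} = 5 (mod 11).
  v = [3, 6, 7, 1, 5].
Step 2: syndromes of r = [1, 8, 3, 7, 2] (all sums mod 11).
  S_0 = Σ v_i r_i = 3·1 + 6·8 + 7·3 + 1·7 + 5·2 = 89 ≡ 1.
  S_1 = Σ v_i α_i r_i = 3·5·1 + 6·1·8 + 7·7·3 + 1·10·7 + 5·6·2 = 340 ≡ 10.
  α_i^2 mod 11 = [3, 1, 5, 1, 3].
  S_2 = Σ v_i α_i^2 r_i = 3·3·1 + 6·1·8 + 7·5·3 + 1·1·7 + 5·3·2 = 199 ≡ 1.
  S = (1, 10, 1) ≠ 0, so r is not a codeword (an error is present).
Step 3: locate the error. For a single error e at position i, S_ℓ = v_i·e·α_i^ℓ, so α_err = S_1/S_0.
  S_0^{−1} = 1^{−1} = 1 (mod 11), so α_err = 10·1 = 10 ≡ 10 = α_4. Error position i = 4.
  Consistency check: S_2/S_1 = 1·10 = 10 ≡ 10 = α_err ✓ (single-error assumption holds).
Step 4: error magnitude e = S_0/v_4 = S_0·∏_{j≠4}(α_4 − α_j) = 1·1 = 1 ≡ 1 (mod 11).
Step 5: correct position 4: c_4 = r_4 − e = 7 − 1 ≡ 6 (mod 11). Hence c = [1, 8, 3, 6, 2].
  Check: interpolating c through the α_i gives m(x) = 7 + 1·x (degree < 2) with m(α_i) = c_i for every i, so c is indeed a codeword.


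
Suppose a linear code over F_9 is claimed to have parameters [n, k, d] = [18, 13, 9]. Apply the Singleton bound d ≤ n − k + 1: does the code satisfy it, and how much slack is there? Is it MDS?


Singleton RHS = n − k + 1 = 6, slack = -3, bound violated (no such code; not MDS).

Singleton bound: d ≤ n − k + 1.
Here n = 18, k = 13, so n − k + 1 = 6.
Given d = 9, check d ≤ 6: NO.
Slack = (n − k + 1) − d = -3.
The slack is negative: d = 9 exceeds n − k + 1 = 6 by 3, so the Singleton bound is violated and no linear [18, 13, 9]_9 code can exist. In particular it is not MDS (MDS requires d = n − k + 1 exactly).
Description: the claimed parameters are [18, 13, 9]_9; such a code would be impossible (violates the Singleton bound).


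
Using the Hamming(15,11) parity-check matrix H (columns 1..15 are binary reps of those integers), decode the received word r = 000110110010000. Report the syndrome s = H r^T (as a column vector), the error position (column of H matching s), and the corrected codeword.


s = (0, 1, 0, 1)^T, error position = 5, corrected codeword c = 000100110010000

Compute s = H r^T mod 2 one row at a time:
  s_1 = 1 + 0 + 0 + 1 + 0 + 0 + 0 + 0 = 2 ≡ 0 (mod 2).
  s_2 = 1 + 1 + 0 + 1 + 0 + 0 + 0 + 0 = 3 ≡ 1 (mod 2).
  s_3 = 0 + 0 + 0 + 1 + 0 + 1 + 0 + 0 = 2 ≡ 0 (mod 2).
  s_4 = 0 + 0 + 1 + 1 + 0 + 1 + 0 + 0 = 3 ≡ 1 (mod 2).
s = (0, 1, 0, 1)^T — this equals column 5 of H (binary 0101), so error is at position 5.
Correct: flip bit 5 of r = 000110110010000 to get c = 000100110010000.


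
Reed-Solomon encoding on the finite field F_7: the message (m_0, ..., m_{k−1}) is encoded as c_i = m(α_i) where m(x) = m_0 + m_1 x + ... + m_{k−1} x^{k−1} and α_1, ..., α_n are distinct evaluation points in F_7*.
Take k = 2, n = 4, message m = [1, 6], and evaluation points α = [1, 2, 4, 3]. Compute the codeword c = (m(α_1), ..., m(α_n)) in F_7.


c = [0, 6, 4, 5]

Message polynomial: m(x) = 1 + 6·x (mod 7).
For each evaluation point α_i, compute m(α_i) mod 7:
  α_1 = 1: Horner steps 6 → 0, so m(1) = 0.
  α_2 = 2: Horner steps 6 → 6, so m(2) = 6.
  α_3 = 4: Horner steps 6 → 4, so m(4) = 4.
  α_4 = 3: Horner steps 6 → 5, so m(3) = 5.
Codeword c = [0, 6, 4, 5] ∈ F_7^4.


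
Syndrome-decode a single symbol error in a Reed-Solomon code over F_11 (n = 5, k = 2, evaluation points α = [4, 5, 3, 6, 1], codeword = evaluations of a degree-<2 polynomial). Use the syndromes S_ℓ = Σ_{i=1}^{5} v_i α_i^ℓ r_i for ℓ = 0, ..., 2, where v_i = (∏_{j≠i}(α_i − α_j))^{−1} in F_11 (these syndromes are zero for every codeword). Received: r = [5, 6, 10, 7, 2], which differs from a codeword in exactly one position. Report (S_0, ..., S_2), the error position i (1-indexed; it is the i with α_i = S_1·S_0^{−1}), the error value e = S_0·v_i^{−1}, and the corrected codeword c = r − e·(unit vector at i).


S = (5, 4, 1), error at position 3, error magnitude e = 6, c = [5, 6, 4, 7, 2].

Step 1: column multipliers v_i = (∏_{j≠i}(α_i − α_j))^{−1} mod 11.
  i = 1 (α = 4): (4−5)(4−3)(4−6)(4−1) = (−1)·1·(−2)·3 = 6 ≡ 6, so v_1 = 6^{−1} = 2 (mod 11).
  i = 2 (α = 5): (5−4)(5−3)(5−6)(5−1) = 1·2·(−1)·4 = −8 ≡ 3, so v_2 = 3^{−1} = 4 (mod 11).
  i = 3 (α = 3): (3−4)(3−5)(3−6)(3−1) = (−1)·(−2)·(−3)·2 = −12 ≡ 10, so v_3 = 10^{−1} = 10 (mod 11).
  i = 4 (α = 6): (6−4)(6−5)(6−3)(6−1) = 2·1·3·5 = 30 ≡ 8, so v_4 = 8^{−1} = 7 (mod 11).
  i = 5 (α = 1): (1−4)(1−5)(1−3)(1−6) = (−3)·(−4)·(−2)·(−5) = 120 ≡ 10, so v_5 = 10^{−1} = 10 (mod 11).
  v = [2, 4, 10, 7, 10].
Step 2: syndromes of r = [5, 6, 10, 7, 2] (all sums mod 11).
  S_0 = Σ v_i r_i = 2·5 + 4·6 + 10·10 + 7·7 + 10·2 = 203 ≡ 5.
  S_1 = Σ v_i α_i r_i = 2·4·5 + 4·5·6 + 10·3·10 + 7·6·7 + 10·1·2 = 774 ≡ 4.
  α_i^2 mod 11 = [5, 3, 9, 3, 1].
  S_2 = Σ v_i α_i^2 r_i = 2·5·5 + 4·3·6 + 10·9·10 + 7·3·7 + 10·1·2 = 1189 ≡ 1.
  S = (5, 4, 1) ≠ 0, so r is not a codeword (an error is present).
Step 3: locate the error. For a single error e at position i, S_ℓ = v_i·e·α_i^ℓ, so α_err = S_1/S_0.
  S_0^{−1} = 5^{−1} = 9 (mod 11), so α_err = 4·9 = 36 ≡ 3 = α_3. Error position i = 3.
  Consistency check: S_2/S_1 = 1·3 = 3 ≡ 3 = α_err ✓ (single-error assumption holds).
Step 4: error magnitude e = S_0/v_3 = S_0·∏_{j≠3}(α_3 − α_j) = 5·10 = 50 ≡ 6 (mod 11).
Step 5: correct position 3: c_3 = r_3 − e = 10 − 6 ≡ 4 (mod 11). Hence c = [5, 6, 4, 7, 2].
  Check: interpolating c through the α_i gives m(x) = 1 + 1·x (degree < 2) with m(α_i) = c_i for every i, so c is indeed a codeword.


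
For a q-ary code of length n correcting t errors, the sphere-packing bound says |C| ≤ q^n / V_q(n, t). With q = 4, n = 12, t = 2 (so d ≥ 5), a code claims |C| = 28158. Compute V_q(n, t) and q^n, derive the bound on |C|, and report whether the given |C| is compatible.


V_q(n, t) = 631, q^n = 16777216, Hamming bound = 26588, |C| = 28158 > bound (violated).

Step 1: Compute V_q(n, t) = Σ_{j=0}^2 C(n, j) (q−1)^j.
  j = 0: C(12,0)·(3)^0 = 1·1 = 1.
  j = 1: C(12,1)·(3)^1 = 12·3 = 36.
  j = 2: C(12,2)·(3)^2 = 66·9 = 594.
  V_q(n, t) = 1 + 36 + 594 = 631.
Step 2: q^n = 4^12 = 16777216.
Step 3: Hamming bound ⌊q^n / V_q(n,t)⌋ = ⌊16777216/631⌋ = 26588.
Step 4: Compare |C| = 28158 to 26588: violated.
The claimed |C| lies above the Hamming bound, so no 4-ary code of length 12 with d ≥ 5 can have 28158 codewords.


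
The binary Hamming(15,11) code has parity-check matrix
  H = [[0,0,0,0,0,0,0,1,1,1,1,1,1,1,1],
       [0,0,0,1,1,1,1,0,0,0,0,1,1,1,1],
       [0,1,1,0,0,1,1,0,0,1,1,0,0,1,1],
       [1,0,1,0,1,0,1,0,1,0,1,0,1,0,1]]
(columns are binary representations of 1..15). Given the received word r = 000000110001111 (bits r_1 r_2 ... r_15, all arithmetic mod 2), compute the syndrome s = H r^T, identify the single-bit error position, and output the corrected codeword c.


s = (1, 1, 1, 1)^T, error position = 15, corrected codeword c = 000000110001110

Compute s = H r^T mod 2 one row at a time:
  s_1 = 1 + 0 + 0 + 0 + 1 + 1 + 1 + 1 = 5 ≡ 1 (mod 2).
  s_2 = 0 + 0 + 0 + 1 + 1 + 1 + 1 + 1 = 5 ≡ 1 (mod 2).
  s_3 = 0 + 0 + 0 + 1 + 0 + 0 + 1 + 1 = 3 ≡ 1 (mod 2).
  s_4 = 0 + 0 + 0 + 1 + 0 + 0 + 1 + 1 = 3 ≡ 1 (mod 2).
s = (1, 1, 1, 1)^T — this equals column 15 of H (binary 1111), so error is at position 15.
Correct: flip bit 15 of r = 000000110001111 to get c = 000000110001110.


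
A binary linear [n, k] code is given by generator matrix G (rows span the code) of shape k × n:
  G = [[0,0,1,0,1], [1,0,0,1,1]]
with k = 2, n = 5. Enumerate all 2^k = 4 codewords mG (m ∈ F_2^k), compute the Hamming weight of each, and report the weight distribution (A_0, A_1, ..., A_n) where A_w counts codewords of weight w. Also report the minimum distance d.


Weight distribution: A_0 = 1, A_2 = 1, A_3 = 2. Minimum distance d = 2.

Enumerate all 2^2 = 4 messages m ∈ F_2^2.
For each, compute codeword c = mG in F_2^5, then tally its weight.
  m = 00 → c = 00000, weight = 0.
  m = 10 → c = 00101, weight = 2.
  m = 01 → c = 10011, weight = 3.
  m = 11 → c = 10110, weight = 3.
Tally weights:
  weight 0: 1 codewords.
  weight 2: 1 codewords.
  weight 3: 2 codewords.
Minimum distance d = smallest w > 0 with A_w > 0 = 2.
Sanity: Σ A_w = 4 = 2^2 = 4 ✓.


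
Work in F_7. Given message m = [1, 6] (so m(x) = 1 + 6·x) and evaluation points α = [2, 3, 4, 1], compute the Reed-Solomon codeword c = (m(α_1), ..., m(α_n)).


c = [6, 5, 4, 0]

Message polynomial: m(x) = 1 + 6·x (mod 7).
For each evaluation point α_i, compute m(α_i) mod 7:
  α_1 = 2: Horner steps 6 → 6, so m(2) = 6.
  α_2 = 3: Horner steps 6 → 5, so m(3) = 5.
  α_3 = 4: Horner steps 6 → 4, so m(4) = 4.
  α_4 = 1: Horner steps 6 → 0, so m(1) = 0.
Codeword c = [6, 5, 4, 0] ∈ F_7^4.


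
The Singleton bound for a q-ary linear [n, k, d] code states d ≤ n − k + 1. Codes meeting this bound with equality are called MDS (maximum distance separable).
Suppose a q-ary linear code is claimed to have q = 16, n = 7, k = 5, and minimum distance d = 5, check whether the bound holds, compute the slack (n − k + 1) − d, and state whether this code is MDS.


Singleton RHS = n − k + 1 = 3, slack = -2, bound violated (no such code; not MDS).

Singleton bound: d ≤ n − k + 1.
Here n = 7, k = 5, so n − k + 1 = 3.
Given d = 5, check d ≤ 3: NO.
Slack = (n − k + 1) − d = -2.
The slack is negative: d = 5 exceeds n − k + 1 = 3 by 2, so the Singleton bound is violated and no linear [7, 5, 5]_16 code can exist. In particular it is not MDS (MDS requires d = n − k + 1 exactly).
Description: the claimed parameters are [7, 5, 5]_16; such a code would be impossible (violates the Singleton bound).


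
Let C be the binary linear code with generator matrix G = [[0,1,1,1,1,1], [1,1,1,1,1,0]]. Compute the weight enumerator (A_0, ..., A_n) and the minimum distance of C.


Weight distribution: A_0 = 1, A_2 = 1, A_5 = 2. Minimum distance d = 2.

Enumerate all 2^2 = 4 messages m ∈ F_2^2.
For each, compute codeword c = mG in F_2^6, then tally its weight.
  m = 00 → c = 000000, weight = 0.
  m = 10 → c = 011111, weight = 5.
  m = 01 → c = 111110, weight = 5.
  m = 11 → c = 100001, weight = 2.
Tally weights:
  weight 0: 1 codewords.
  weight 2: 1 codewords.
  weight 5: 2 codewords.
Minimum distance d = smallest w > 0 with A_w > 0 = 2.
Sanity: Σ A_w = 4 = 2^2 = 4 ✓.


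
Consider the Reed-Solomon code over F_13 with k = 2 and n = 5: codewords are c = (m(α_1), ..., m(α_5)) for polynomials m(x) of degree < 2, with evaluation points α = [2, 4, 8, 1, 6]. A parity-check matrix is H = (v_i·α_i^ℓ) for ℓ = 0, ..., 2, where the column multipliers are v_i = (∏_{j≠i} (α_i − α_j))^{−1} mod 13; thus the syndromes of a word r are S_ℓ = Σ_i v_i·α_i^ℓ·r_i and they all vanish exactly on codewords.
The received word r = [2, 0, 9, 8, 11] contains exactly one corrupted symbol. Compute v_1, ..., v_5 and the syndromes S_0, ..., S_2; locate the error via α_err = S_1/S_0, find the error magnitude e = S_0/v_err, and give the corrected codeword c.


S = (5, 5, 5), error at position 4, error magnitude e = 5, c = [2, 0, 9, 3, 11].

Step 1: column multipliers v_i = (∏_{j≠i}(α_i − α_j))^{−1} mod 13.
  i = 1 (α = 2): (2−4)(2−8)(2−1)(2−6) = (−2)·(−6)·1·(−4) = −48 ≡ 4, so v_1 = 4^{−1} = 10 (mod 13).
  i = 2 (α = 4): (4−2)(4−8)(4−1)(4−6) = 2·(−4)·3·(−2) = 48 ≡ 9, so v_2 = 9^{−1} = 3 (mod 13).
  i = 3 (α = 8): (8−2)(8−4)(8−1)(8−6) = 6·4·7·2 = 336 ≡ 11, so v_3 = 11^{−1} = 6 (mod 13).
  i = 4 (α = 1): (1−2)(1−4)(1−8)(1−6) = (−1)·(−3)·(−7)·(−5) = 105 ≡ 1, so v_4 = 1^{−1} = 1 (mod 13).
  i = 5 (α = 6): (6−2)(6−4)(6−8)(6−1) = 4·2·(−2)·5 = −80 ≡ 11, so v_5 = 11^{−1} = 6 (mod 13).
  v = [10, 3, 6, 1, 6].
Step 2: syndromes of r = [2, 0, 9, 8, 11] (all sums mod 13).
  S_0 = Σ v_i r_i = 10·2 + 3·0 + 6·9 + 1·8 + 6·11 = 148 ≡ 5.
  S_1 = Σ v_i α_i r_i = 10·2·2 + 3·4·0 + 6·8·9 + 1·1·8 + 6·6·11 = 876 ≡ 5.
  α_i^2 mod 13 = [4, 3, 12, 1, 10].
  S_2 = Σ v_i α_i^2 r_i = 10·4·2 + 3·3·0 + 6·12·9 + 1·1·8 + 6·10·11 = 1396 ≡ 5.
  S = (5, 5, 5) ≠ 0, so r is not a codeword (an error is present).
Step 3: locate the error. For a single error e at position i, S_ℓ = v_i·e·α_i^ℓ, so α_err = S_1/S_0.
  S_0^{−1} = 5^{−1} = 8 (mod 13), so α_err = 5·8 = 40 ≡ 1 = α_4. Error position i = 4.
  Consistency check: S_2/S_1 = 5·8 = 40 ≡ 1 = α_err ✓ (single-error assumption holds).
Step 4: error magnitude e = S_0/v_4 = S_0·∏_{j≠4}(α_4 − α_j) = 5·1 = 5 ≡ 5 (mod 13).
Step 5: correct position 4: c_4 = r_4 − e = 8 − 5 ≡ 3 (mod 13). Hence c = [2, 0, 9, 3, 11].
  Check: interpolating c through the α_i gives m(x) = 4 + 12·x (degree < 2) with m(α_i) = c_i for every i, so c is indeed a codeword.


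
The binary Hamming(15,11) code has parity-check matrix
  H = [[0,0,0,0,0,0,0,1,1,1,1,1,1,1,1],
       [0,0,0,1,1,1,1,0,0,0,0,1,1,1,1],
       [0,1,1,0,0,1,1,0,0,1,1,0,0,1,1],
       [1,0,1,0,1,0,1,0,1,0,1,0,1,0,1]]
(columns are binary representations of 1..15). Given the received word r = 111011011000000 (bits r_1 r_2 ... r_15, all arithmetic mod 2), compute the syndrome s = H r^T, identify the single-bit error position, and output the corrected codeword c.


s = (0, 0, 1, 0)^T, error position = 2, corrected codeword c = 101011011000000

Compute s = H r^T mod 2 one row at a time:
  s_1 = 1 + 1 + 0 + 0 + 0 + 0 + 0 + 0 = 2 ≡ 0 (mod 2).
  s_2 = 0 + 1 + 1 + 0 + 0 + 0 + 0 + 0 = 2 ≡ 0 (mod 2).
  s_3 = 1 + 1 + 1 + 0 + 0 + 0 + 0 + 0 = 3 ≡ 1 (mod 2).
  s_4 = 1 + 1 + 1 + 0 + 1 + 0 + 0 + 0 = 4 ≡ 0 (mod 2).
s = (0, 0, 1, 0)^T — this equals column 2 of H (binary 0010), so error is at position 2.
Correct: flip bit 2 of r = 111011011000000 to get c = 101011011000000.


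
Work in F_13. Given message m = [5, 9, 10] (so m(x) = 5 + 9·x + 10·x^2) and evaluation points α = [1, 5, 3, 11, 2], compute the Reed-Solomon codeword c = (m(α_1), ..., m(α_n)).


c = [11, 1, 5, 1, 11]

Message polynomial: m(x) = 5 + 9·x + 10·x^2 (mod 13).
For each evaluation point α_i, compute m(α_i) mod 13:
  α_1 = 1: Horner steps 10 → 6 → 11, so m(1) = 11.
  α_2 = 5: Horner steps 10 → 7 → 1, so m(5) = 1.
  α_3 = 3: Horner steps 10 → 0 → 5, so m(3) = 5.
  α_4 = 11: Horner steps 10 → 2 → 1, so m(11) = 1.
  α_5 = 2: Horner steps 10 → 3 → 11, so m(2) = 11.
Codeword c = [11, 1, 5, 1, 11] ∈ F_13^5.


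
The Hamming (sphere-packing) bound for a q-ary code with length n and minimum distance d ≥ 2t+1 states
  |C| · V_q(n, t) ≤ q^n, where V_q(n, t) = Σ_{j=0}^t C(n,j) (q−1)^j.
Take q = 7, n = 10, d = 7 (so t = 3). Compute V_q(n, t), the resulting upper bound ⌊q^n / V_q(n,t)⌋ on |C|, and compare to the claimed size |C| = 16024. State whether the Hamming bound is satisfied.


V_q(n, t) = 27601, q^n = 282475249, Hamming bound = 10234, |C| = 16024 > bound (violated).

Step 1: Compute V_q(n, t) = Σ_{j=0}^3 C(n, j) (q−1)^j.
  j = 0: C(10,0)·(6)^0 = 1·1 = 1.
  j = 1: C(10,1)·(6)^1 = 10·6 = 60.
  j = 2: C(10,2)·(6)^2 = 45·36 = 1620.
  j = 3: C(10,3)·(6)^3 = 120·216 = 25920.
  V_q(n, t) = 1 + 60 + 1620 + 25920 = 27601.
Step 2: q^n = 7^10 = 282475249.
Step 3: Hamming bound ⌊q^n / V_q(n,t)⌋ = ⌊282475249/27601⌋ = 10234.
Step 4: Compare |C| = 16024 to 10234: violated.
The claimed |C| lies above the Hamming bound, so no 7-ary code of length 10 with d ≥ 7 can have 16024 codewords.


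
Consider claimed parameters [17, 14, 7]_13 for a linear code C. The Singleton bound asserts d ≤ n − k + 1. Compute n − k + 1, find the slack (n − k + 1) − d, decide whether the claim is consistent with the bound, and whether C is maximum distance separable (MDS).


Singleton RHS = n − k + 1 = 4, slack = -3, bound violated (no such code; not MDS).

Singleton bound: d ≤ n − k + 1.
Here n = 17, k = 14, so n − k + 1 = 4.
Given d = 7, check d ≤ 4: NO.
Slack = (n − k + 1) − d = -3.
The slack is negative: d = 7 exceeds n − k + 1 = 4 by 3, so the Singleton bound is violated and no linear [17, 14, 7]_13 code can exist. In particular it is not MDS (MDS requires d = n − k + 1 exactly).
Description: the claimed parameters are [17, 14, 7]_13; such a code would be impossible (violates the Singleton bound).


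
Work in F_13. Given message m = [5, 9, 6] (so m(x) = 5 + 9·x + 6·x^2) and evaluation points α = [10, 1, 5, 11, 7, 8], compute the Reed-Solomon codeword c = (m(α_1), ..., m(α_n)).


c = [6, 7, 5, 11, 11, 6]

Message polynomial: m(x) = 5 + 9·x + 6·x^2 (mod 13).
For each evaluation point α_i, compute m(α_i) mod 13:
  α_1 = 10: Horner steps 6 → 4 → 6, so m(10) = 6.
  α_2 = 1: Horner steps 6 → 2 → 7, so m(1) = 7.
  α_3 = 5: Horner steps 6 → 0 → 5, so m(5) = 5.
  α_4 = 11: Horner steps 6 → 10 → 11, so m(11) = 11.
  α_5 = 7: Horner steps 6 → 12 → 11, so m(7) = 11.
  α_6 = 8: Horner steps 6 → 5 → 6, so m(8) = 6.
Codeword c = [6, 7, 5, 11, 11, 6] ∈ F_13^6.


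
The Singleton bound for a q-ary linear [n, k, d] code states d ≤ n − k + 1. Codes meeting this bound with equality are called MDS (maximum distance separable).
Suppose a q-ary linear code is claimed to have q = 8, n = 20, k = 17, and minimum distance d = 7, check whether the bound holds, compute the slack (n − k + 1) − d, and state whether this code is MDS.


Singleton RHS = n − k + 1 = 4, slack = -3, bound violated (no such code; not MDS).

Singleton bound: d ≤ n − k + 1.
Here n = 20, k = 17, so n − k + 1 = 4.
Given d = 7, check d ≤ 4: NO.
Slack = (n − k + 1) − d = -3.
The slack is negative: d = 7 exceeds n − k + 1 = 4 by 3, so the Singleton bound is violated and no linear [20, 17, 7]_8 code can exist. In particular it is not MDS (MDS requires d = n − k + 1 exactly).
Description: the claimed parameters are [20, 17, 7]_8; such a code would be impossible (violates the Singleton bound).


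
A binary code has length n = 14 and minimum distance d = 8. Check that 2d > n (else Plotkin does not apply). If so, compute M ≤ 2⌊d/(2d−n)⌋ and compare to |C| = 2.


Plotkin bound M ≤ 8; given |C| = 2 ≤ bound (satisfied).

Check applicability: 2d = 16, n = 14.
2d − n = 2 > 0, so Plotkin applies.
Compute d/(2d−n) = 8/2 ≈ 4.0000.
⌊d/(2d−n)⌋ = 4.
Plotkin bound: M ≤ 2·4 = 8.
Given |C| = 2, check: satisfied.
This |C| is below the Plotkin bound.


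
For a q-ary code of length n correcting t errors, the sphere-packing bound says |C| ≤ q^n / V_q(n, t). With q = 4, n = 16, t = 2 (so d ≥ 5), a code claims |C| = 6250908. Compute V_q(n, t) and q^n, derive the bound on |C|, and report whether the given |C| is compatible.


V_q(n, t) = 1129, q^n = 4294967296, Hamming bound = 3804222, |C| = 6250908 > bound (violated).

Step 1: Compute V_q(n, t) = Σ_{j=0}^2 C(n, j) (q−1)^j.
  j = 0: C(16,0)·(3)^0 = 1·1 = 1.
  j = 1: C(16,1)·(3)^1 = 16·3 = 48.
  j = 2: C(16,2)·(3)^2 = 120·9 = 1080.
  V_q(n, t) = 1 + 48 + 1080 = 1129.
Step 2: q^n = 4^16 = 4294967296.
Step 3: Hamming bound ⌊q^n / V_q(n,t)⌋ = ⌊4294967296/1129⌋ = 3804222.
Step 4: Compare |C| = 6250908 to 3804222: violated.
The claimed |C| lies above the Hamming bound, so no 4-ary code of length 16 with d ≥ 5 can have 6250908 codewords.


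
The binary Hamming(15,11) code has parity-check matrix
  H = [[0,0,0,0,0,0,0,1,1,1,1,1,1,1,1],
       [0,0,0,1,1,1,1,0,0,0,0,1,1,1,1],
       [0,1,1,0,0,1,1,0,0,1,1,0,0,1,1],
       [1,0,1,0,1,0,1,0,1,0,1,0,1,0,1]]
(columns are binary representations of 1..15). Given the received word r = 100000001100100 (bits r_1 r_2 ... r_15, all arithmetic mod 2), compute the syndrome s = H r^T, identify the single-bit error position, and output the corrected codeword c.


s = (1, 1, 1, 1)^T, error position = 15, corrected codeword c = 100000001100101

Compute s = H r^T mod 2 one row at a time:
  s_1 = 0 + 1 + 1 + 0 + 0 + 1 + 0 + 0 = 3 ≡ 1 (mod 2).
  s_2 = 0 + 0 + 0 + 0 + 0 + 1 + 0 + 0 = 1 ≡ 1 (mod 2).
  s_3 = 0 + 0 + 0 + 0 + 1 + 0 + 0 + 0 = 1 ≡ 1 (mod 2).
  s_4 = 1 + 0 + 0 + 0 + 1 + 0 + 1 + 0 = 3 ≡ 1 (mod 2).
s = (1, 1, 1, 1)^T — this equals column 15 of H (binary 1111), so error is at position 15.
Correct: flip bit 15 of r = 100000001100100 to get c = 100000001100101.


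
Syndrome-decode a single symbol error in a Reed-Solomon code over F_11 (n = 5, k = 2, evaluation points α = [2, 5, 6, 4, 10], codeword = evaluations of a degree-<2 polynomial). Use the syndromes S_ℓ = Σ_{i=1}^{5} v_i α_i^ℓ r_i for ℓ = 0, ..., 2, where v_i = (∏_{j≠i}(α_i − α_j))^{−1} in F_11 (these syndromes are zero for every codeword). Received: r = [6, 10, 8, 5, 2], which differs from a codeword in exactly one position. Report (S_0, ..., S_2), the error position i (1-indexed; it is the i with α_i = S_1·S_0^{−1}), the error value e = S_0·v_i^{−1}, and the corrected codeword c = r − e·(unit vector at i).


S = (4, 2, 1), error at position 3, error magnitude e = 4, c = [6, 10, 4, 5, 2].

Step 1: column multipliers v_i = (∏_{j≠i}(α_i − α_j))^{−1} mod 11.
  i = 1 (α = 2): (2−5)(2−6)(2−4)(2−10) = (−3)·(−4)·(−2)·(−8) = 192 ≡ 5, so v_1 = 5^{−1} = 9 (mod 11).
  i = 2 (α = 5): (5−2)(5−6)(5−4)(5−10) = 3·(−1)·1·(−5) = 15 ≡ 4, so v_2 = 4^{−1} = 3 (mod 11).
  i = 3 (α = 6): (6−2)(6−5)(6−4)(6−10) = 4·1·2·(−4) = −32 ≡ 1, so v_3 = 1^{−1} = 1 (mod 11).
  i = 4 (α = 4): (4−2)(4−5)(4−6)(4−10) = 2·(−1)·(−2)·(−6) = −24 ≡ 9, so v_4 = 9^{−1} = 5 (mod 11).
  i = 5 (α = 10): (10−2)(10−5)(10−6)(10−4) = 8·5·4·6 = 960 ≡ 3, so v_5 = 3^{−1} = 4 (mod 11).
  v = [9, 3, 1, 5, 4].
Step 2: syndromes of r = [6, 10, 8, 5, 2] (all sums mod 11).
  S_0 = Σ v_i r_i = 9·6 + 3·10 + 1·8 + 5·5 + 4·2 = 125 ≡ 4.
  S_1 = Σ v_i α_i r_i = 9·2·6 + 3·5·10 + 1·6·8 + 5·4·5 + 4·10·2 = 486 ≡ 2.
  α_i^2 mod 11 = [4, 3, 3, 5, 1].
  S_2 = Σ v_i α_i^2 r_i = 9·4·6 + 3·3·10 + 1·3·8 + 5·5·5 + 4·1·2 = 463 ≡ 1.
  S = (4, 2, 1) ≠ 0, so r is not a codeword (an error is present).
Step 3: locate the error. For a single error e at position i, S_ℓ = v_i·e·α_i^ℓ, so α_err = S_1/S_0.
  S_0^{−1} = 4^{−1} = 3 (mod 11), so α_err = 2·3 = 6 ≡ 6 = α_3. Error position i = 3.
  Consistency check: S_2/S_1 = 1·6 = 6 ≡ 6 = α_err ✓ (single-error assumption holds).
Step 4: error magnitude e = S_0/v_3 = S_0·∏_{j≠3}(α_3 − α_j) = 4·1 = 4 ≡ 4 (mod 11).
Step 5: correct position 3: c_3 = r_3 − e = 8 − 4 ≡ 4 (mod 11). Hence c = [6, 10, 4, 5, 2].
  Check: interpolating c through the α_i gives m(x) = 7 + 5·x (degree < 2) with m(α_i) = c_i for every i, so c is indeed a codeword.


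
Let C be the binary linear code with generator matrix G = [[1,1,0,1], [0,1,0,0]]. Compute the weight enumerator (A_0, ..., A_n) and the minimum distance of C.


Weight distribution: A_0 = 1, A_1 = 1, A_2 = 1, A_3 = 1. Minimum distance d = 1.

Enumerate all 2^2 = 4 messages m ∈ F_2^2.
For each, compute codeword c = mG in F_2^4, then tally its weight.
  m = 00 → c = 0000, weight = 0.
  m = 10 → c = 1101, weight = 3.
  m = 01 → c = 0100, weight = 1.
  m = 11 → c = 1001, weight = 2.
Tally weights:
  weight 0: 1 codewords.
  weight 1: 1 codewords.
  weight 2: 1 codewords.
  weight 3: 1 codewords.
Minimum distance d = smallest w > 0 with A_w > 0 = 1.
Sanity: Σ A_w = 4 = 2^2 = 4 ✓.


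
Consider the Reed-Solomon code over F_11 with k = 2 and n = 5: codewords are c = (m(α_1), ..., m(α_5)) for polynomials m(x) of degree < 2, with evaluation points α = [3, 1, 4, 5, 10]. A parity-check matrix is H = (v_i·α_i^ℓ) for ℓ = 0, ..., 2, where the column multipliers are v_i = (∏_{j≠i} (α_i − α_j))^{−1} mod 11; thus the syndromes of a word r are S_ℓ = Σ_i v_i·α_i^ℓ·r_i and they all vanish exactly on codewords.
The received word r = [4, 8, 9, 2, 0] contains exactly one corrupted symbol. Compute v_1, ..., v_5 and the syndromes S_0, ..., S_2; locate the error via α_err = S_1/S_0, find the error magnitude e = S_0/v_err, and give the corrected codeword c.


S = (2, 6, 7), error at position 1, error magnitude e = 10, c = [5, 8, 9, 2, 0].

Step 1: column multipliers v_i = (∏_{j≠i}(α_i − α_j))^{−1} mod 11.
  i = 1 (α = 3): (3−1)(3−4)(3−5)(3−10) = 2·(−1)·(−2)·(−7) = −28 ≡ 5, so v_1 = 5^{−1} = 9 (mod 11).
  i = 2 (α = 1): (1−3)(1−4)(1−5)(1−10) = (−2)·(−3)·(−4)·(−9) = 216 ≡ 7, so v_2 = 7^{−1} = 8 (mod 11).
  i = 3 (α = 4): (4−3)(4−1)(4−5)(4−10) = 1·3·(−1)·(−6) = 18 ≡ 7, so v_3 = 7^{−1} = 8 (mod 11).
  i = 4 (α = 5): (5−3)(5−1)(5−4)(5−10) = 2·4·1·(−5) = −40 ≡ 4, so v_4 = 4^{−1} = 3 (mod 11).
  i = 5 (α = 10): (10−3)(10−1)(10−4)(10−5) = 7·9·6·5 = 1890 ≡ 9, so v_5 = 9^{−1} = 5 (mod 11).
  v = [9, 8, 8, 3, 5].
Step 2: syndromes of r = [4, 8, 9, 2, 0] (all sums mod 11).
  S_0 = Σ v_i r_i = 9·4 + 8·8 + 8·9 + 3·2 + 5·0 = 178 ≡ 2.
  S_1 = Σ v_i α_i r_i = 9·3·4 + 8·1·8 + 8·4·9 + 3·5·2 + 5·10·0 = 490 ≡ 6.
  α_i^2 mod 11 = [9, 1, 5, 3, 1].
  S_2 = Σ v_i α_i^2 r_i = 9·9·4 + 8·1·8 + 8·5·9 + 3·3·2 + 5·1·0 = 766 ≡ 7.
  S = (2, 6, 7) ≠ 0, so r is not a codeword (an error is present).
Step 3: locate the error. For a single error e at position i, S_ℓ = v_i·e·α_i^ℓ, so α_err = S_1/S_0.
  S_0^{−1} = 2^{−1} = 6 (mod 11), so α_err = 6·6 = 36 ≡ 3 = α_1. Error position i = 1.
  Consistency check: S_2/S_1 = 7·2 = 14 ≡ 3 = α_err ✓ (single-error assumption holds).
Step 4: error magnitude e = S_0/v_1 = S_0·∏_{j≠1}(α_1 − α_j) = 2·5 = 10 ≡ 10 (mod 11).
Step 5: correct position 1: c_1 = r_1 − e = 4 − 10 ≡ 5 (mod 11). Hence c = [5, 8, 9, 2, 0].
  Check: interpolating c through the α_i gives m(x) = 4 + 4·x (degree < 2) with m(α_i) = c_i for every i, so c is indeed a codeword.
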